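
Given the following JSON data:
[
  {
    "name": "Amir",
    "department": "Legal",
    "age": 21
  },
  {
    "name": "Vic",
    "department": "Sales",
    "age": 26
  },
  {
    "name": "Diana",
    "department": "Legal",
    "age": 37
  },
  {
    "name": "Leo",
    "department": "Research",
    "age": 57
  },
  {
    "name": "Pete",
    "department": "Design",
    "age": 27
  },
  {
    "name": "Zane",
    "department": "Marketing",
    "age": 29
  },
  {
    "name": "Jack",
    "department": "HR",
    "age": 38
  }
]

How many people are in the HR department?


Scanning records for department = HR
  Record 6: Jack
Count: 1

ANSWER: 1


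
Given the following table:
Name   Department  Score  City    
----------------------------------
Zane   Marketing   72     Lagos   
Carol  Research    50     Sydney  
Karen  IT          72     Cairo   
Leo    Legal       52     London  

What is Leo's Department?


Row 4: Leo
Department = Legal

ANSWER: Legal


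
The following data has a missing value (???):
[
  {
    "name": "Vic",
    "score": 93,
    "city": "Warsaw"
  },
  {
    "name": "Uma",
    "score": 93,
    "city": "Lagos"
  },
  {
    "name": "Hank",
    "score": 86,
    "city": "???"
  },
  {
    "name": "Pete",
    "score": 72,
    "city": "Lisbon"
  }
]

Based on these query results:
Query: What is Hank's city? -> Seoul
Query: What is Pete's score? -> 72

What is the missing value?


The missing value is Hank's city
From query: Hank's city = Seoul

ANSWER: Seoul


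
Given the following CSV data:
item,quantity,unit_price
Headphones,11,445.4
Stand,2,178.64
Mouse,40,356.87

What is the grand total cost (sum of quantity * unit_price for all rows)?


Computing row totals:
  Headphones: 11 * 445.4 = 4899.4
  Stand: 2 * 178.64 = 357.28
  Mouse: 40 * 356.87 = 14274.8
Grand total = 4899.4 + 357.28 + 14274.8 = 19531.48

ANSWER: 19531.48


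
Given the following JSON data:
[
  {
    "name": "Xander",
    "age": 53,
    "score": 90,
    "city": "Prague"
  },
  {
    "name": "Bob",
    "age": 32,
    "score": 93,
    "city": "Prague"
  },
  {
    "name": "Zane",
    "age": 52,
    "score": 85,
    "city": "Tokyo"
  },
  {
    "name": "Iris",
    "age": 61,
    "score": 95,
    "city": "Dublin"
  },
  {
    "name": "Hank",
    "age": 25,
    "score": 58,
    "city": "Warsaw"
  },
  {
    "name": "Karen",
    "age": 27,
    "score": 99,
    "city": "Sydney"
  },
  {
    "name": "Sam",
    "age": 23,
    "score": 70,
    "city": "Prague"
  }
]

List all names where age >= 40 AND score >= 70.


Checking both conditions:
  Xander (age=53, score=90) -> YES
  Bob (age=32, score=93) -> no
  Zane (age=52, score=85) -> YES
  Iris (age=61, score=95) -> YES
  Hank (age=25, score=58) -> no
  Karen (age=27, score=99) -> no
  Sam (age=23, score=70) -> no


ANSWER: Xander, Zane, Iris


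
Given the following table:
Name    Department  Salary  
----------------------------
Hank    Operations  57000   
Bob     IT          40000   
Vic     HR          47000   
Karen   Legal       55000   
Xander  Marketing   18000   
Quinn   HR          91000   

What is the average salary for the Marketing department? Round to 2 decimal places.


Marketing department members:
  Xander: 18000
Sum = 18000
Count = 1
Average = 18000 / 1 = 18000.00

ANSWER: 18000.00


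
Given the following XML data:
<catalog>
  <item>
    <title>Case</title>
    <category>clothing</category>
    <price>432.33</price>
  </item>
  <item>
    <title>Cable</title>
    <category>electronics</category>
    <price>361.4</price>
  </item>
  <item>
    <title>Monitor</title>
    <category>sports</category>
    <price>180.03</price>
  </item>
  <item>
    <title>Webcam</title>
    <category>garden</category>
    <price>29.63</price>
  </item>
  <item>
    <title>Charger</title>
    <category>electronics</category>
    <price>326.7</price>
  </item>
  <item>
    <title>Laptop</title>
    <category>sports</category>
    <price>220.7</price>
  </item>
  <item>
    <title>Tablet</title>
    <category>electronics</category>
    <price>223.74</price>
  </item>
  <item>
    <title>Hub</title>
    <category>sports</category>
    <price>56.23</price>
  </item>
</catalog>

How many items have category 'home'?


Scanning <item> elements for <category>home</category>:
Count: 0

ANSWER: 0


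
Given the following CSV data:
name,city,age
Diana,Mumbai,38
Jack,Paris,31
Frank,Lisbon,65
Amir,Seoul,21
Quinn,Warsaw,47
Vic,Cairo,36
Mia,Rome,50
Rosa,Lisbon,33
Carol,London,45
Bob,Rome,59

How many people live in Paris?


Scanning city column for 'Paris':
  Row 2: Jack -> MATCH
Total matches: 1

ANSWER: 1


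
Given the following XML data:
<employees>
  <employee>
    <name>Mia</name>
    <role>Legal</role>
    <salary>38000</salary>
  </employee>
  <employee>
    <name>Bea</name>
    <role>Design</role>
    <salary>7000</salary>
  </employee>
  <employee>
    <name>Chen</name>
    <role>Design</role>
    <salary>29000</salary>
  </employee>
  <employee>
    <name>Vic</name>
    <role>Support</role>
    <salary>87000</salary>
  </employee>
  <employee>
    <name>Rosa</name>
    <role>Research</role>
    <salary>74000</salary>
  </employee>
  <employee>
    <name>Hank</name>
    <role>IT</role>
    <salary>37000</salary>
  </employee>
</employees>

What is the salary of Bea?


Searching for <employee> with <name>Bea</name>
Found at position 2
<salary>7000</salary>

ANSWER: 7000


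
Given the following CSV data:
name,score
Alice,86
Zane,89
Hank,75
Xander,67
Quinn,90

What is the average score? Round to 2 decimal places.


Scores: 86, 89, 75, 67, 90
Sum = 407
Count = 5
Average = 407 / 5 = 81.40

ANSWER: 81.40


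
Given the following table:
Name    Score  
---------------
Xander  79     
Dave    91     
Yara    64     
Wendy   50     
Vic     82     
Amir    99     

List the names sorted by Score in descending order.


Sorting by Score (descending):
  Amir: 99
  Dave: 91
  Vic: 82
  Xander: 79
  Yara: 64
  Wendy: 50


ANSWER: Amir, Dave, Vic, Xander, Yara, Wendy


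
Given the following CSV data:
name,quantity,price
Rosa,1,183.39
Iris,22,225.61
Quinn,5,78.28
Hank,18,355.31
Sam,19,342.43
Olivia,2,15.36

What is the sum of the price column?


Values in 'price' column:
  Row 1: 183.39
  Row 2: 225.61
  Row 3: 78.28
  Row 4: 355.31
  Row 5: 342.43
  Row 6: 15.36
Sum = 183.39 + 225.61 + 78.28 + 355.31 + 342.43 + 15.36 = 1200.38

ANSWER: 1200.38


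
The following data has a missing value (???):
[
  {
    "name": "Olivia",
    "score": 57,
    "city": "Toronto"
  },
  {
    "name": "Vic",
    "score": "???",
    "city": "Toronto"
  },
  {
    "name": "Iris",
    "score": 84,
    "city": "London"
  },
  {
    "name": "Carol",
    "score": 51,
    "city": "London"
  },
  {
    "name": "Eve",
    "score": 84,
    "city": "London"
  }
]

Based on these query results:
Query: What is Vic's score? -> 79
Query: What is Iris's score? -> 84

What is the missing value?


The missing value is Vic's score
From query: Vic's score = 79

ANSWER: 79


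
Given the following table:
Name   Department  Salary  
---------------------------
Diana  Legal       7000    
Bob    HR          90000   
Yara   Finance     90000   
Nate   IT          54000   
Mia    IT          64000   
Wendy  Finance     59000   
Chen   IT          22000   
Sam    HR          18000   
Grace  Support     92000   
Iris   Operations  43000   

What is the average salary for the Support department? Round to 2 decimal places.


Support department members:
  Grace: 92000
Sum = 92000
Count = 1
Average = 92000 / 1 = 92000.00

ANSWER: 92000.00


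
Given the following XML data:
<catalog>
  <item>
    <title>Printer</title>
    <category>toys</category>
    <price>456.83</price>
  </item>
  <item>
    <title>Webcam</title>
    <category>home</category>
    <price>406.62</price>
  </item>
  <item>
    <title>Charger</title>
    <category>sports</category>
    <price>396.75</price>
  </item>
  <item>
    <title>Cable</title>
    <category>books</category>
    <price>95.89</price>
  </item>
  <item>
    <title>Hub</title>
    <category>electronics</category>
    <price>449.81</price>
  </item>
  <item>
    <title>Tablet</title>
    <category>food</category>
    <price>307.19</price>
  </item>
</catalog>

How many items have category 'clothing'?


Scanning <item> elements for <category>clothing</category>:
Count: 0

ANSWER: 0


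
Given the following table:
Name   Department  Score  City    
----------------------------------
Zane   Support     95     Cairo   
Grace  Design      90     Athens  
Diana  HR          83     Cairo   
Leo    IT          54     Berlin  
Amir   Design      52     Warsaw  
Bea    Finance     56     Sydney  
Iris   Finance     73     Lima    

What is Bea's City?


Row 6: Bea
City = Sydney

ANSWER: Sydney


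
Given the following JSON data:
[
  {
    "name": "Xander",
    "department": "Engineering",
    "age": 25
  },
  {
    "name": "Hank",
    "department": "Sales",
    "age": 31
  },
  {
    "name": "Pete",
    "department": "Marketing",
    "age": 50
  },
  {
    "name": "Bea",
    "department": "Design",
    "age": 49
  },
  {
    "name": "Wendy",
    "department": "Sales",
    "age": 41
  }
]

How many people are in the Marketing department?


Scanning records for department = Marketing
  Record 2: Pete
Count: 1

ANSWER: 1


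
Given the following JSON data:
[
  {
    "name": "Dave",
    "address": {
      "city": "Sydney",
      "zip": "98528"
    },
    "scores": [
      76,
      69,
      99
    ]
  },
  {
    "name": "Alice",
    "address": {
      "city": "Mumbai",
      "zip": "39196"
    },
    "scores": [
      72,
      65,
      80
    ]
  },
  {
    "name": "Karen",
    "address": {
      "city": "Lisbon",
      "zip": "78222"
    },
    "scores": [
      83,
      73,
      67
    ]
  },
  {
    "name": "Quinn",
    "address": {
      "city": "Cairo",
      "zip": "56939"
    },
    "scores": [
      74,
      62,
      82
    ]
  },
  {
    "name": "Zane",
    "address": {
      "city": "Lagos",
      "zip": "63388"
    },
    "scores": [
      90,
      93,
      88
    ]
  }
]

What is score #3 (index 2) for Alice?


Path: records[1].scores[2]
Value: 80

ANSWER: 80


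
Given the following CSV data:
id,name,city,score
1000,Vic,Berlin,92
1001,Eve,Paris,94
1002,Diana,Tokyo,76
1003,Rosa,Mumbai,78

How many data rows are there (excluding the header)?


Counting rows (excluding header):
Header: id,name,city,score
Data rows: 4

ANSWER: 4


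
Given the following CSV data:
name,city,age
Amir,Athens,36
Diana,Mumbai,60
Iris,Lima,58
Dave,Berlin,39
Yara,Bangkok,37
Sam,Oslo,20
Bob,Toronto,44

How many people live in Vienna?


Scanning city column for 'Vienna':
Total matches: 0

ANSWER: 0


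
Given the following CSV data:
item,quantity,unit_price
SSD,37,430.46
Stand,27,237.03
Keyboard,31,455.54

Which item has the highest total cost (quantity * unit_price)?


Computing row totals:
  SSD: 15927.02
  Stand: 6399.81
  Keyboard: 14121.74
Maximum: SSD (15927.02)

ANSWER: SSD


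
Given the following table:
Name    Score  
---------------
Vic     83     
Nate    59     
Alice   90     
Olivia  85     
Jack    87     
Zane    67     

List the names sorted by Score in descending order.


Sorting by Score (descending):
  Alice: 90
  Jack: 87
  Olivia: 85
  Vic: 83
  Zane: 67
  Nate: 59


ANSWER: Alice, Jack, Olivia, Vic, Zane, Nate


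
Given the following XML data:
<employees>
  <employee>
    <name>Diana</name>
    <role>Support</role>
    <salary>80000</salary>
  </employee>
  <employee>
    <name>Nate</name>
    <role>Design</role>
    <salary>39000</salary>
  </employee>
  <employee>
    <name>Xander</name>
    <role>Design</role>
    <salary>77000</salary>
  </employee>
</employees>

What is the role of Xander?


Searching for <employee> with <name>Xander</name>
Found at position 3
<role>Design</role>

ANSWER: Design


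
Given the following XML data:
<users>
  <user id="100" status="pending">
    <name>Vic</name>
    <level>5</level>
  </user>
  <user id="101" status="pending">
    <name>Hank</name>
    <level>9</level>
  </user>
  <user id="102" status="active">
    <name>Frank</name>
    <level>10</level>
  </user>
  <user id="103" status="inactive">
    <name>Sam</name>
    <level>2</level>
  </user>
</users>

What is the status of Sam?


Finding user with name = Sam
user id="103" status="inactive"

ANSWER: inactive


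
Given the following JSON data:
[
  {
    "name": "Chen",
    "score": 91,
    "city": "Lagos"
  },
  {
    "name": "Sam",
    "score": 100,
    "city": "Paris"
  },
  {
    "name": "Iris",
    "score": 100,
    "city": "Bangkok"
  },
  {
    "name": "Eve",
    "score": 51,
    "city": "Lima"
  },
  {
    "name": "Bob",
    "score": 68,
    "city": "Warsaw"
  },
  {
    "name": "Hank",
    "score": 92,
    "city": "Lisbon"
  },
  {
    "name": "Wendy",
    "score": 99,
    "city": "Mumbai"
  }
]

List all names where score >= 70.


Filtering records where score >= 70:
  Chen (score=91) -> YES
  Sam (score=100) -> YES
  Iris (score=100) -> YES
  Eve (score=51) -> no
  Bob (score=68) -> no
  Hank (score=92) -> YES
  Wendy (score=99) -> YES


ANSWER: Chen, Sam, Iris, Hank, Wendy


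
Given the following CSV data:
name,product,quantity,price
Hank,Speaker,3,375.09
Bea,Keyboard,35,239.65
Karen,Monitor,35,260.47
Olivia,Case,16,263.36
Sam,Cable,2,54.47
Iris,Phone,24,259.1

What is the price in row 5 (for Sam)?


Row 5: Sam
Column 'price' = 54.47

ANSWER: 54.47


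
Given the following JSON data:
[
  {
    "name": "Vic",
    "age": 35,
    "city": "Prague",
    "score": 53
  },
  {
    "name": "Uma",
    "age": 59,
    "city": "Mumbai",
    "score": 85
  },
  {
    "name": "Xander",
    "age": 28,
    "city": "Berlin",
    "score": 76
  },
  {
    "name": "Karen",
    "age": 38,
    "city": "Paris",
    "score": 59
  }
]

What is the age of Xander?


Looking up record where name = Xander
Record index: 2
Field 'age' = 28

ANSWER: 28


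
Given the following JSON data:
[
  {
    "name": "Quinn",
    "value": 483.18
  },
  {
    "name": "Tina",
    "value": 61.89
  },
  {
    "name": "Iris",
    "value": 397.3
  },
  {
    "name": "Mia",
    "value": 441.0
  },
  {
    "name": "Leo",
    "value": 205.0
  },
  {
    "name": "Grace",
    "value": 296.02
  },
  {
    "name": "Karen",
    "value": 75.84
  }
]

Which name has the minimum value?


Comparing values:
  Quinn: 483.18
  Tina: 61.89
  Iris: 397.3
  Mia: 441.0
  Leo: 205.0
  Grace: 296.02
  Karen: 75.84
Minimum: Tina (61.89)

ANSWER: Tina


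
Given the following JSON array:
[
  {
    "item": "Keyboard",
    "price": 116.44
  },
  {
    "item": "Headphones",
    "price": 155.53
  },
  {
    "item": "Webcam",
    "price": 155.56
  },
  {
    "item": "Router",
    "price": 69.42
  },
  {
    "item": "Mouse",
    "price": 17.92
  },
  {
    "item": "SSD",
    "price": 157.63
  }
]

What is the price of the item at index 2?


Array index 2 -> Webcam
price = 155.56

ANSWER: 155.56


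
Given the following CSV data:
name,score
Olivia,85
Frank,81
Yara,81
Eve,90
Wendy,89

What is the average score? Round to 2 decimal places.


Scores: 85, 81, 81, 90, 89
Sum = 426
Count = 5
Average = 426 / 5 = 85.20

ANSWER: 85.20


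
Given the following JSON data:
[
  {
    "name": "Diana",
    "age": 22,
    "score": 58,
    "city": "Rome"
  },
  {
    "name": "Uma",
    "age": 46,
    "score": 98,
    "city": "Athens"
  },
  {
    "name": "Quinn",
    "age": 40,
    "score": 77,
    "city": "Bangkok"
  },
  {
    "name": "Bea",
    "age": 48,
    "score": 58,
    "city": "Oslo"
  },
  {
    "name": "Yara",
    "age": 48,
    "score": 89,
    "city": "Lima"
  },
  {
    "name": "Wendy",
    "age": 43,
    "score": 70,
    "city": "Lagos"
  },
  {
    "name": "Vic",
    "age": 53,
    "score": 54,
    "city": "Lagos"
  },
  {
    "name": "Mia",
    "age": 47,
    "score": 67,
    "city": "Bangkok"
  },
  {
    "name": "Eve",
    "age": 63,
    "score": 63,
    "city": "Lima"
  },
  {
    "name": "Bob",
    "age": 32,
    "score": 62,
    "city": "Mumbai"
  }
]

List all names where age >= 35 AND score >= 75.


Checking both conditions:
  Diana (age=22, score=58) -> no
  Uma (age=46, score=98) -> YES
  Quinn (age=40, score=77) -> YES
  Bea (age=48, score=58) -> no
  Yara (age=48, score=89) -> YES
  Wendy (age=43, score=70) -> no
  Vic (age=53, score=54) -> no
  Mia (age=47, score=67) -> no
  Eve (age=63, score=63) -> no
  Bob (age=32, score=62) -> no


ANSWER: Uma, Quinn, Yara


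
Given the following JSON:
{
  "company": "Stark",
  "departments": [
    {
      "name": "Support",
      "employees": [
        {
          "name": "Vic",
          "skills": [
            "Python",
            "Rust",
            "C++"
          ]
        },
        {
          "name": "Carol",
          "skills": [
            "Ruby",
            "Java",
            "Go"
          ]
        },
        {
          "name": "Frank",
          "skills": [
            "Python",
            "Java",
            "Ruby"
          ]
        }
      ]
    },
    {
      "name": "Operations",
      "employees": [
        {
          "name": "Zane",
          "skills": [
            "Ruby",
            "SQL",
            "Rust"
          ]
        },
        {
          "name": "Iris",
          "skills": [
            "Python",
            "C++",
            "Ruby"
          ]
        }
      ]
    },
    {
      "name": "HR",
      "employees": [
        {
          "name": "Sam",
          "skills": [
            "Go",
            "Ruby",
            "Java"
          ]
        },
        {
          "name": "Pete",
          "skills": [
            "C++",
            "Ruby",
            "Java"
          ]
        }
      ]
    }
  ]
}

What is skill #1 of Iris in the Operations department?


Path: departments[1].employees[1].skills[0]
Value: Python

ANSWER: Python


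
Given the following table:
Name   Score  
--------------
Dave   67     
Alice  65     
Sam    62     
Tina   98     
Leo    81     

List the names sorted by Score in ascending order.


Sorting by Score (ascending):
  Sam: 62
  Alice: 65
  Dave: 67
  Leo: 81
  Tina: 98


ANSWER: Sam, Alice, Dave, Leo, Tina


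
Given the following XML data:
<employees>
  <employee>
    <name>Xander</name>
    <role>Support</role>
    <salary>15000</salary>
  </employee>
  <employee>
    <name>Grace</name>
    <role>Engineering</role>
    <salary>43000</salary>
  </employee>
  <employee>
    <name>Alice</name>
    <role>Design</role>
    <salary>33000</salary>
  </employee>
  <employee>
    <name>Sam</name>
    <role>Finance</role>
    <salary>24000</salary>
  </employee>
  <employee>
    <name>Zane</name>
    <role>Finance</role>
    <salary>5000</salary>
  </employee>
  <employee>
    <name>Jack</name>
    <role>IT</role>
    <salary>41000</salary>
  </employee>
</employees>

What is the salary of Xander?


Searching for <employee> with <name>Xander</name>
Found at position 1
<salary>15000</salary>

ANSWER: 15000


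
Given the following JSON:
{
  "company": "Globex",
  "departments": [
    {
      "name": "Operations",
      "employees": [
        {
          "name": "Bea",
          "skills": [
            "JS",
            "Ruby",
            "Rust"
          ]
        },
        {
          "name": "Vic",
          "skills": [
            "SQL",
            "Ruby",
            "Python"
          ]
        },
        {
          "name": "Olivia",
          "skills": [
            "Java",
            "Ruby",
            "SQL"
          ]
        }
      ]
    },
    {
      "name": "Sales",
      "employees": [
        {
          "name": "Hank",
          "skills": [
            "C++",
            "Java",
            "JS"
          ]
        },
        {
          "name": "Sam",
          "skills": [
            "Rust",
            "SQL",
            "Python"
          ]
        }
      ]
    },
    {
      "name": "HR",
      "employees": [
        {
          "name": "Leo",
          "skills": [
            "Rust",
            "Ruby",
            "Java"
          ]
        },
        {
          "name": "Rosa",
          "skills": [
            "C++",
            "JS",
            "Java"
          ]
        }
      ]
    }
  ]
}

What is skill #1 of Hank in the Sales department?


Path: departments[1].employees[0].skills[0]
Value: C++

ANSWER: C++


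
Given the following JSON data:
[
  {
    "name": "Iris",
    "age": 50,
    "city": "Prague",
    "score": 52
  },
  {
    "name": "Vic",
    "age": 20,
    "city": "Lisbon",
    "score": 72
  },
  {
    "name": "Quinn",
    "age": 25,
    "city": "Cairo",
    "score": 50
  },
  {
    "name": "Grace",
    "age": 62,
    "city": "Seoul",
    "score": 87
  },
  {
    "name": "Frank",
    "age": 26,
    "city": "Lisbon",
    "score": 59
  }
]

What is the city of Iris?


Looking up record where name = Iris
Record index: 0
Field 'city' = Prague

ANSWER: Prague


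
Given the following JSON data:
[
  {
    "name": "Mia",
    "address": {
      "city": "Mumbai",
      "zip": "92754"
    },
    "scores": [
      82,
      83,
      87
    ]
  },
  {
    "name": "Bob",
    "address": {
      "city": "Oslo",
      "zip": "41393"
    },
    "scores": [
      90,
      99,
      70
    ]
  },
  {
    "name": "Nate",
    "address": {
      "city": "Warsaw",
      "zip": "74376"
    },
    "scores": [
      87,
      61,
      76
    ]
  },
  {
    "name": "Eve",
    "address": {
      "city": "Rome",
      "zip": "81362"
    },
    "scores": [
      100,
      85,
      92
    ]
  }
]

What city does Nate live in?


Path: records[2].address.city
Value: Warsaw

ANSWER: Warsaw


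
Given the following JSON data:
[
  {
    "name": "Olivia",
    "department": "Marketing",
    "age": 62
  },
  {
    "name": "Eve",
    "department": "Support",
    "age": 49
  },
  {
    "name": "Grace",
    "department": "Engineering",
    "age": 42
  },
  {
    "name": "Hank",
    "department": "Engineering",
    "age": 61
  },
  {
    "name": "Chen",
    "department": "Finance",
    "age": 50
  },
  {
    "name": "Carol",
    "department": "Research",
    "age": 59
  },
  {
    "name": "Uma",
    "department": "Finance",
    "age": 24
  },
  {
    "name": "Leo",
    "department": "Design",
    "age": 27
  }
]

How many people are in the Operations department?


Scanning records for department = Operations
  No matches found
Count: 0

ANSWER: 0


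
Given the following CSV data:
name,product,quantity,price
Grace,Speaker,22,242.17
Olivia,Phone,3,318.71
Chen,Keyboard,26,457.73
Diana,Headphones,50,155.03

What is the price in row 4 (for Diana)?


Row 4: Diana
Column 'price' = 155.03

ANSWER: 155.03


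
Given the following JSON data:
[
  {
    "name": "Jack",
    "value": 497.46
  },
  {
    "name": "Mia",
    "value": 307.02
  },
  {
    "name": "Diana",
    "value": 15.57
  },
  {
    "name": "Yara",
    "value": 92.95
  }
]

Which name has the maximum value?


Comparing values:
  Jack: 497.46
  Mia: 307.02
  Diana: 15.57
  Yara: 92.95
Maximum: Jack (497.46)

ANSWER: Jack


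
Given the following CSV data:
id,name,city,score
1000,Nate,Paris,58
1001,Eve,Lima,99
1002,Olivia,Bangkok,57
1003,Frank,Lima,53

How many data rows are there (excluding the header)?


Counting rows (excluding header):
Header: id,name,city,score
Data rows: 4

ANSWER: 4


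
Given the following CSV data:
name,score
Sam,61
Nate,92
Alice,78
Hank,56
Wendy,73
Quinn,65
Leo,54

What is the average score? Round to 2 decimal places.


Scores: 61, 92, 78, 56, 73, 65, 54
Sum = 479
Count = 7
Average = 479 / 7 = 68.43

ANSWER: 68.43


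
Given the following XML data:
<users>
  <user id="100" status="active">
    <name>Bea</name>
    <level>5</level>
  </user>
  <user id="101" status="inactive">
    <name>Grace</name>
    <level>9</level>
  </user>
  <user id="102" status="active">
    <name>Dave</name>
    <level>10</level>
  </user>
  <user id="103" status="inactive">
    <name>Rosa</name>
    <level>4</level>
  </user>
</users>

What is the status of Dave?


Finding user with name = Dave
user id="102" status="active"

ANSWER: active


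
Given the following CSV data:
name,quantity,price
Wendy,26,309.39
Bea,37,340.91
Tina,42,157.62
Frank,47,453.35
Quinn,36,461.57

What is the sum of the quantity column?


Values in 'quantity' column:
  Row 1: 26
  Row 2: 37
  Row 3: 42
  Row 4: 47
  Row 5: 36
Sum = 26 + 37 + 42 + 47 + 36 = 188

ANSWER: 188


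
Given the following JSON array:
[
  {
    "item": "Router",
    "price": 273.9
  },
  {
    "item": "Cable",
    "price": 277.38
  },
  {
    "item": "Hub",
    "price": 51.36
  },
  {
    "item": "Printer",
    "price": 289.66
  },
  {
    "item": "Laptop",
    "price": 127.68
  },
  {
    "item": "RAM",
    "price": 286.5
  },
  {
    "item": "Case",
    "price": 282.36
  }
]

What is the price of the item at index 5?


Array index 5 -> RAM
price = 286.5

ANSWER: 286.5


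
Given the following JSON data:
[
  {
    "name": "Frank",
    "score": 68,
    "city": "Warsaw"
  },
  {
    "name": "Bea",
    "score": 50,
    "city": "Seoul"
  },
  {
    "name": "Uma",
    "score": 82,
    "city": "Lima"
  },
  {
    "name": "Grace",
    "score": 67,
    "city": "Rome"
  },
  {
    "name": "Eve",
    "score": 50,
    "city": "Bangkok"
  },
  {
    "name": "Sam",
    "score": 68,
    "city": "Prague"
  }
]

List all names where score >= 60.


Filtering records where score >= 60:
  Frank (score=68) -> YES
  Bea (score=50) -> no
  Uma (score=82) -> YES
  Grace (score=67) -> YES
  Eve (score=50) -> no
  Sam (score=68) -> YES


ANSWER: Frank, Uma, Grace, Sam


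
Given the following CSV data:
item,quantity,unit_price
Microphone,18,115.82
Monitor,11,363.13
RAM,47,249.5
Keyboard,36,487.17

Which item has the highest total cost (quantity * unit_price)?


Computing row totals:
  Microphone: 2084.76
  Monitor: 3994.43
  RAM: 11726.5
  Keyboard: 17538.12
Maximum: Keyboard (17538.12)

ANSWER: Keyboard


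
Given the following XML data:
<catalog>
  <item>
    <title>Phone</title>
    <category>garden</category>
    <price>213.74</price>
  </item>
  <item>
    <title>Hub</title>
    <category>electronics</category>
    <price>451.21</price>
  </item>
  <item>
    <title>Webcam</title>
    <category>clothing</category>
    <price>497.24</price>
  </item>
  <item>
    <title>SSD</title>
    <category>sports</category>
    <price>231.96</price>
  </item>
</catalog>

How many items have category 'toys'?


Scanning <item> elements for <category>toys</category>:
Count: 0

ANSWER: 0


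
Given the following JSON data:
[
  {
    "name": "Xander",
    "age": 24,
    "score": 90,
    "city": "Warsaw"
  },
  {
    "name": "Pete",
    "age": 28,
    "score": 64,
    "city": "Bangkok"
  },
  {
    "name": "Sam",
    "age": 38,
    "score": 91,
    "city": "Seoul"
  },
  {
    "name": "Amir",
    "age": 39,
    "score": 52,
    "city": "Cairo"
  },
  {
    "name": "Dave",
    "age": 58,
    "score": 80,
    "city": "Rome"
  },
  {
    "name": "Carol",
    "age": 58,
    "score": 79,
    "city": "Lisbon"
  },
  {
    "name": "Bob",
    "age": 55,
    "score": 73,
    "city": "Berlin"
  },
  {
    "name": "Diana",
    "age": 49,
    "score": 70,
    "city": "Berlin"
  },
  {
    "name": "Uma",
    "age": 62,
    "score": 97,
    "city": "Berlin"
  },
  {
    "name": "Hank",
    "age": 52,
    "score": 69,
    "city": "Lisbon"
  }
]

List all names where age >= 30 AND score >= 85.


Checking both conditions:
  Xander (age=24, score=90) -> no
  Pete (age=28, score=64) -> no
  Sam (age=38, score=91) -> YES
  Amir (age=39, score=52) -> no
  Dave (age=58, score=80) -> no
  Carol (age=58, score=79) -> no
  Bob (age=55, score=73) -> no
  Diana (age=49, score=70) -> no
  Uma (age=62, score=97) -> YES
  Hank (age=52, score=69) -> no


ANSWER: Sam, Uma


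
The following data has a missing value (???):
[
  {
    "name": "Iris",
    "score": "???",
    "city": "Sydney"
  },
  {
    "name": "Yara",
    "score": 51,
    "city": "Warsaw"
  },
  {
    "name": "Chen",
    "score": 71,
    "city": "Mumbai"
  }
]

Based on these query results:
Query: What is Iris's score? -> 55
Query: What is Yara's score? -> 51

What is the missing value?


The missing value is Iris's score
From query: Iris's score = 55

ANSWER: 55


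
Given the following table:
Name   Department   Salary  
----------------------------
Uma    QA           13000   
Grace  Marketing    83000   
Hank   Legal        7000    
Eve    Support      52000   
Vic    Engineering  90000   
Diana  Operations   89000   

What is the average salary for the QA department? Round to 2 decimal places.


QA department members:
  Uma: 13000
Sum = 13000
Count = 1
Average = 13000 / 1 = 13000.00

ANSWER: 13000.00


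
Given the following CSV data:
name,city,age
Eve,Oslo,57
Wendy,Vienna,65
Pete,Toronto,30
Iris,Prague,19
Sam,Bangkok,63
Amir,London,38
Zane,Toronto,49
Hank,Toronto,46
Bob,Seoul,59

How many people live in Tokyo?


Scanning city column for 'Tokyo':
Total matches: 0

ANSWER: 0


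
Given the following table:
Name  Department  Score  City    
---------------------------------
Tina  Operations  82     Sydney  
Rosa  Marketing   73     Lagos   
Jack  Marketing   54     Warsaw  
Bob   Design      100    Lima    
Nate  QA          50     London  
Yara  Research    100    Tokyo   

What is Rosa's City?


Row 2: Rosa
City = Lagos

ANSWER: Lagos


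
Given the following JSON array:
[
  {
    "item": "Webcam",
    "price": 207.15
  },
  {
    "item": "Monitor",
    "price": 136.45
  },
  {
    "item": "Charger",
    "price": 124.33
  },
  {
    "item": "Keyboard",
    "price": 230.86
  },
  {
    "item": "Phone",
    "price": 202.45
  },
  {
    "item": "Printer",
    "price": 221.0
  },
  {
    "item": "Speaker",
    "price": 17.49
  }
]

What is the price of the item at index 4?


Array index 4 -> Phone
price = 202.45

ANSWER: 202.45


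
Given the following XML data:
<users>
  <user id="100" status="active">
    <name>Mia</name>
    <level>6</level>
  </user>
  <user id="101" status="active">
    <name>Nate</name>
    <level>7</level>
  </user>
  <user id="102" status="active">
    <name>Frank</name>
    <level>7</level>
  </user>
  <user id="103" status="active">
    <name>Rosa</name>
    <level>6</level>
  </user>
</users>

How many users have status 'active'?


Counting users with status='active':
  Mia (id=100) -> MATCH
  Nate (id=101) -> MATCH
  Frank (id=102) -> MATCH
  Rosa (id=103) -> MATCH
Count: 4

ANSWER: 4


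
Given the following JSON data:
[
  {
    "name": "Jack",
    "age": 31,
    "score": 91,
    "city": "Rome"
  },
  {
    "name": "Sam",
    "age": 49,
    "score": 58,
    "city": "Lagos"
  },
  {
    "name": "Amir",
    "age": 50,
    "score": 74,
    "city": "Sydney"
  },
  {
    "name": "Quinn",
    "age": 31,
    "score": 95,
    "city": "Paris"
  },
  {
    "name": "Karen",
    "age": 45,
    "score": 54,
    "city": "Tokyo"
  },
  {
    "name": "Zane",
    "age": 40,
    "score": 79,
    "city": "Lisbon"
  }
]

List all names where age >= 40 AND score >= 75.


Checking both conditions:
  Jack (age=31, score=91) -> no
  Sam (age=49, score=58) -> no
  Amir (age=50, score=74) -> no
  Quinn (age=31, score=95) -> no
  Karen (age=45, score=54) -> no
  Zane (age=40, score=79) -> YES


ANSWER: Zane


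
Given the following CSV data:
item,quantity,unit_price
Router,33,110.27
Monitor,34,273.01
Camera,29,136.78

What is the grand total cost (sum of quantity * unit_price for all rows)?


Computing row totals:
  Router: 33 * 110.27 = 3638.91
  Monitor: 34 * 273.01 = 9282.34
  Camera: 29 * 136.78 = 3966.62
Grand total = 3638.91 + 9282.34 + 3966.62 = 16887.87

ANSWER: 16887.87


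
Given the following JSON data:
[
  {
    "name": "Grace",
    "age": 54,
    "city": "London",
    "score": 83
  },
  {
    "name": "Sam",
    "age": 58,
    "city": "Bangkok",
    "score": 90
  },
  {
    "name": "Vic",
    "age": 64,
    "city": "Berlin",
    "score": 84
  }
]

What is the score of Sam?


Looking up record where name = Sam
Record index: 1
Field 'score' = 90

ANSWER: 90


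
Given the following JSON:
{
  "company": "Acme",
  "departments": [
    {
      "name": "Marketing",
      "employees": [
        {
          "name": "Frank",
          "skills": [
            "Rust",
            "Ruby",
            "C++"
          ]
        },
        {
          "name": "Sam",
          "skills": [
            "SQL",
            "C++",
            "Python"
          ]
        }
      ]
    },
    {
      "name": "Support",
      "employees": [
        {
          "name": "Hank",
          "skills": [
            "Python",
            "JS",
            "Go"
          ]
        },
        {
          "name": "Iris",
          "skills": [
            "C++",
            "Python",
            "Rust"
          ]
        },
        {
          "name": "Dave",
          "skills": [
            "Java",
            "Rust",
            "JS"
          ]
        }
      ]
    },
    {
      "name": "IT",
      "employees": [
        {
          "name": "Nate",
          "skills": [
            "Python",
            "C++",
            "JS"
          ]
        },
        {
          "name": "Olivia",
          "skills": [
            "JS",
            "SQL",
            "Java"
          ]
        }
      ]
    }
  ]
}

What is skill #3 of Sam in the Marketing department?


Path: departments[0].employees[1].skills[2]
Value: Python

ANSWER: Python


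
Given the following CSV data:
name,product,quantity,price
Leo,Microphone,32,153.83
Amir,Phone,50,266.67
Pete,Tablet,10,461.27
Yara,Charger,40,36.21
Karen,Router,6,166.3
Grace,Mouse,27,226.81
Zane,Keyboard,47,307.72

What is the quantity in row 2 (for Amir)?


Row 2: Amir
Column 'quantity' = 50

ANSWER: 50


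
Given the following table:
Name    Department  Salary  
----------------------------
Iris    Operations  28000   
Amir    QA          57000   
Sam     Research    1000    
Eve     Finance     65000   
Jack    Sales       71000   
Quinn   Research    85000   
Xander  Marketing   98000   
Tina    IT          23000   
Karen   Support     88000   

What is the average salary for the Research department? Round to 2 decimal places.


Research department members:
  Sam: 1000
  Quinn: 85000
Sum = 86000
Count = 2
Average = 86000 / 2 = 43000.00

ANSWER: 43000.00


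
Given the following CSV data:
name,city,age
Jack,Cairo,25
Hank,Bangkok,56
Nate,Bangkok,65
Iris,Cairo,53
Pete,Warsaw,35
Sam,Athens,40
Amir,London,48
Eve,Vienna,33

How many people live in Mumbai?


Scanning city column for 'Mumbai':
Total matches: 0

ANSWER: 0


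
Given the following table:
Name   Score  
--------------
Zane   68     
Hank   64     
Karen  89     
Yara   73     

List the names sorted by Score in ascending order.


Sorting by Score (ascending):
  Hank: 64
  Zane: 68
  Yara: 73
  Karen: 89


ANSWER: Hank, Zane, Yara, Karen


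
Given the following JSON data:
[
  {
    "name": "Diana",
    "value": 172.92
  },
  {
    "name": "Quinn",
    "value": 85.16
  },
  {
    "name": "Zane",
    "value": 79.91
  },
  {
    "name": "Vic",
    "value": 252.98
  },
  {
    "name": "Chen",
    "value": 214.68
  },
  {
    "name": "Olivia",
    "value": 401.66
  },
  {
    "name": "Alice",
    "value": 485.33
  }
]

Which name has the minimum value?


Comparing values:
  Diana: 172.92
  Quinn: 85.16
  Zane: 79.91
  Vic: 252.98
  Chen: 214.68
  Olivia: 401.66
  Alice: 485.33
Minimum: Zane (79.91)

ANSWER: Zane


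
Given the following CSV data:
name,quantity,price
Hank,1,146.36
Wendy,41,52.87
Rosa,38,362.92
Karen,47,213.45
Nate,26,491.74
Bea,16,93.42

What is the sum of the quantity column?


Values in 'quantity' column:
  Row 1: 1
  Row 2: 41
  Row 3: 38
  Row 4: 47
  Row 5: 26
  Row 6: 16
Sum = 1 + 41 + 38 + 47 + 26 + 16 = 169

ANSWER: 169


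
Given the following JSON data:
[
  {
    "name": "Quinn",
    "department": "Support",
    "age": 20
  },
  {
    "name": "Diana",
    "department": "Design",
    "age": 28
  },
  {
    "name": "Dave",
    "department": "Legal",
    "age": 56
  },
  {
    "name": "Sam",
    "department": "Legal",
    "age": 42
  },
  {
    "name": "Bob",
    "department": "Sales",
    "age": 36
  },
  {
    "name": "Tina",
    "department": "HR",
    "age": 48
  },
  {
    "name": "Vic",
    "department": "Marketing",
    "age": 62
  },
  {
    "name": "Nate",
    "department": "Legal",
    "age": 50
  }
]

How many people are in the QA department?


Scanning records for department = QA
  No matches found
Count: 0

ANSWER: 0


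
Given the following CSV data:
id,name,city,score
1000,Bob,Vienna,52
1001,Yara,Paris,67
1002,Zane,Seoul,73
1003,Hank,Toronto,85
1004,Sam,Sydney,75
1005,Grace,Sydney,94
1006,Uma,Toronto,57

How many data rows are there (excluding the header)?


Counting rows (excluding header):
Header: id,name,city,score
Data rows: 7

ANSWER: 7


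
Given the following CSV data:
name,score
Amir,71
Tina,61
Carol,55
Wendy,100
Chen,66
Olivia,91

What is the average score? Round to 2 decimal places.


Scores: 71, 61, 55, 100, 66, 91
Sum = 444
Count = 6
Average = 444 / 6 = 74.00

ANSWER: 74.00


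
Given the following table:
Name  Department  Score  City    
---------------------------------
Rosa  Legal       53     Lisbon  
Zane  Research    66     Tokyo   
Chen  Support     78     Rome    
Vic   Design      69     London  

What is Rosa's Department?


Row 1: Rosa
Department = Legal

ANSWER: Legal


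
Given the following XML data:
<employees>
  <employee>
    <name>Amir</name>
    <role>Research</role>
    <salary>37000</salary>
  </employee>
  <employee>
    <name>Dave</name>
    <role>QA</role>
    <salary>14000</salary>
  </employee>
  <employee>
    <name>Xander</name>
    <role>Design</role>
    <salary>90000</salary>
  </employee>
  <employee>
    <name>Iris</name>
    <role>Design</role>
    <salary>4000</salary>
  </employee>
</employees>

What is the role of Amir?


Searching for <employee> with <name>Amir</name>
Found at position 1
<role>Research</role>

ANSWER: Research


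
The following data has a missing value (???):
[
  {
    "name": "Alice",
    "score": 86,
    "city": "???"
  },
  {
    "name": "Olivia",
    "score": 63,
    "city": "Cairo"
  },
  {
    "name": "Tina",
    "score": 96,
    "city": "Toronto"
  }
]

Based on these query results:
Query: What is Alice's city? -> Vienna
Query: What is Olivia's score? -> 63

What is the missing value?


The missing value is Alice's city
From query: Alice's city = Vienna

ANSWER: Vienna


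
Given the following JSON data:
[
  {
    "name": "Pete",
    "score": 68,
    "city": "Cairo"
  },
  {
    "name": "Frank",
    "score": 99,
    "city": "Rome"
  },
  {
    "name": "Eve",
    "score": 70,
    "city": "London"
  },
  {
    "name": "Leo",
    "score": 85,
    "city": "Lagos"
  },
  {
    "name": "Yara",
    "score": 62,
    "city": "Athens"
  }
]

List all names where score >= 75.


Filtering records where score >= 75:
  Pete (score=68) -> no
  Frank (score=99) -> YES
  Eve (score=70) -> no
  Leo (score=85) -> YES
  Yara (score=62) -> no


ANSWER: Frank, Leo


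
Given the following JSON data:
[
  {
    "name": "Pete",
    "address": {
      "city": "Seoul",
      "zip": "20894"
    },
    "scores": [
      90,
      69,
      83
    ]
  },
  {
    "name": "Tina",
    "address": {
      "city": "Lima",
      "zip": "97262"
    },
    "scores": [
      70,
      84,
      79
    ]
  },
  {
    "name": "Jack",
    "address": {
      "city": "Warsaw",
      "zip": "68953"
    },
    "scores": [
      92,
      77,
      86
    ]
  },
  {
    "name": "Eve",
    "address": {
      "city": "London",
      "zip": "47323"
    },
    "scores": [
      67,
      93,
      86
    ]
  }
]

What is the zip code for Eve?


Path: records[3].address.zip
Value: 47323

ANSWER: 47323


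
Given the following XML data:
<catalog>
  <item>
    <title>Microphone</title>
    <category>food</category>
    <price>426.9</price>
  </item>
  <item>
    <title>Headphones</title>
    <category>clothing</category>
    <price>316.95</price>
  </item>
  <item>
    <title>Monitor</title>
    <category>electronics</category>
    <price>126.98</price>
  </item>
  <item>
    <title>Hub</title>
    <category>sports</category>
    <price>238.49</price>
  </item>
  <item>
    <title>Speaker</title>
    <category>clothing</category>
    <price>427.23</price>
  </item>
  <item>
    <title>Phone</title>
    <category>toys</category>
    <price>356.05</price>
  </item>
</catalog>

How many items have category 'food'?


Scanning <item> elements for <category>food</category>:
  Item 1: Microphone -> MATCH
Count: 1

ANSWER: 1
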